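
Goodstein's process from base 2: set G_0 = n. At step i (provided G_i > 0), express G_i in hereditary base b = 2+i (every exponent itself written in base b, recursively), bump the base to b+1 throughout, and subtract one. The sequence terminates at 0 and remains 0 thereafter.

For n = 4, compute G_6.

i=0: 4 = 2^2 (b=2); 2→3: 3^3 = 27; 27−1 = 26
i=1: 26 = 2·3^2 + 2·3 + 2 (b=3); 3→4: 2·4^2 + 2·4 + 2 = 42; 42−1 = 41
i=2: 41 = 2·4^2 + 2·4 + 1 (b=4); 4→5: 2·5^2 + 2·5 + 1 = 61; 61−1 = 60
i=3: 60 = 2·5^2 + 2·5 (b=5); 5→6: 2·6^2 + 2·6 = 84; 84−1 = 83
i=4: 83 = 2·6^2 + 6 + 5 (b=6); 6→7: 2·7^2 + 7 + 5 = 110; 110−1 = 109
i=5: 109 = 2·7^2 + 7 + 4 (b=7); 7→8: 2·8^2 + 8 + 4 = 140; 140−1 = 139
i=6: 139 = 2·8^2 + 8 + 3 (b=8); 8→9: 2·9^2 + 9 + 3 = 174; 174−1 = 173

139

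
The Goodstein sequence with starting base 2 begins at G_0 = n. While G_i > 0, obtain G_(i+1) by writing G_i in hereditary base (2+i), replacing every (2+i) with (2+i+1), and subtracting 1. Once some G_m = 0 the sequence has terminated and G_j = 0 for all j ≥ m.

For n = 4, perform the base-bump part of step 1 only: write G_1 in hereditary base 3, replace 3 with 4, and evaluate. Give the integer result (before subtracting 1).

42

i=0: 4 = 2^2 (b=2); 2→3: 3^3 = 27; 27−1 = 26
i=1: 26 = 2·3^2 + 2·3 + 2 (b=3); 3→4: 2·4^2 + 2·4 + 2 = 42; 42−1 = 41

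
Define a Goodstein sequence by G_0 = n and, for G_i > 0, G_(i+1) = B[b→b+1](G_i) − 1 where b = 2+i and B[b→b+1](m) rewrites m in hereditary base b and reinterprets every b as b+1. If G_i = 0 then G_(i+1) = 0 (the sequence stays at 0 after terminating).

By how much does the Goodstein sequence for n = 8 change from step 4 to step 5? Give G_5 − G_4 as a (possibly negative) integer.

[0] 8 ≡ 2^(2 + 1) (base 2). Lift 3: 81. −1: 80.
[1] 80 ≡ 2·3^3 + 2·3^2 + 2·3 + 2 (base 3). Lift 4: 554. −1: 553.
[2] 553 ≡ 2·4^4 + 2·4^2 + 2·4 + 1 (base 4). Lift 5: 6311. −1: 6310.
[3] 6310 ≡ 2·5^5 + 2·5^2 + 2·5 (base 5). Lift 6: 93396. −1: 93395.
[4] 93395 ≡ 2·6^6 + 2·6^2 + 6 + 5 (base 6). Lift 7: 1647196. −1: 1647195.

1553800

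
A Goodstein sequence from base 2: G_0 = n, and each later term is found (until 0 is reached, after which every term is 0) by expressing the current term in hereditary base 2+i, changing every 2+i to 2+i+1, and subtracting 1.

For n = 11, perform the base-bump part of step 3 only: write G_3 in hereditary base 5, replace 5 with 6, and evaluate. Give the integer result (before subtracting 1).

i=0: 11 = 2^(2 + 1) + 2 + 1 (b=2); 2→3: 3^(3 + 1) + 3 + 1 = 85; 85−1 = 84
i=1: 84 = 3^(3 + 1) + 3 (b=3); 3→4: 4^(4 + 1) + 4 = 1028; 1028−1 = 1027
i=2: 1027 = 4^(4 + 1) + 3 (b=4); 4→5: 5^(5 + 1) + 3 = 15628; 15628−1 = 15627
i=3: 15627 = 5^(5 + 1) + 2 (b=5); 5→6: 6^(6 + 1) + 2 = 279938; 279938−1 = 279937

279938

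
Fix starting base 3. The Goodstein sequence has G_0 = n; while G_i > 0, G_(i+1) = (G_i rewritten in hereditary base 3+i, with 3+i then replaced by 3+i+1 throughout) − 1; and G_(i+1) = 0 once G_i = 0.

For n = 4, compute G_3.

3

G_0=4  [base 3] 3 + 1  →[3↦4]→  4 + 1 = 5  −1 ⇒ G_1=4
G_1=4  [base 4] 4  →[4↦5]→  5 = 5  −1 ⇒ G_2=4
G_2=4  [base 5] 4  →[5↦6]→  4 = 4  −1 ⇒ G_3=3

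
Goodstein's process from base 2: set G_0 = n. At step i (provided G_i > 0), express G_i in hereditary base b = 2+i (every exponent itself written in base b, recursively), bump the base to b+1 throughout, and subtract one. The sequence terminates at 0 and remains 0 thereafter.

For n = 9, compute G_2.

1023

9 —HB2→ 2^(2 + 1) + 1 —bump→ 3^(3 + 1) + 1 = 82 —(−1)→ 81
81 —HB3→ 3^(3 + 1) —bump→ 4^(4 + 1) = 1024 —(−1)→ 1023
1023 —HB4→ 3·4^4 + 3·4^3 + 3·4^2 + 3·4 + 3 —bump→ 3·5^5 + 3·5^3 + 3·5^2 + 3·5 + 3 = 9843 —(−1)→ 9842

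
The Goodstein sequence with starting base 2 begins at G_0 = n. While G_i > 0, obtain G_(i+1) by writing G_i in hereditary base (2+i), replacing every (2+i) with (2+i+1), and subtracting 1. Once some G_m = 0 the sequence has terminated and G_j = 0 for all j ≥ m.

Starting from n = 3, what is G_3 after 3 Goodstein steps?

G_0=3  [base 2] 2 + 1  →[2↦3]→  3 + 1 = 4  −1 ⇒ G_1=3
G_1=3  [base 3] 3  →[3↦4]→  4 = 4  −1 ⇒ G_2=3
G_2=3  [base 4] 3  →[4↦5]→  3 = 3  −1 ⇒ G_3=2
G_3=2  [base 5] 2  →[5↦6]→  2 = 2  −1 ⇒ G_4=1

2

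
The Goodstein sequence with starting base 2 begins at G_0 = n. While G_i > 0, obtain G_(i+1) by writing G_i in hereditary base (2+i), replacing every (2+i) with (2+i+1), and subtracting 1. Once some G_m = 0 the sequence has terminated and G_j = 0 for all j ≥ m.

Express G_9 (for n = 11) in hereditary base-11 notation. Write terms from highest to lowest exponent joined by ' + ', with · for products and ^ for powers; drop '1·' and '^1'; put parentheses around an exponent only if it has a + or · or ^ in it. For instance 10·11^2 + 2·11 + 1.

base 2: 11 = 2^(2 + 1) + 2 + 1; at 3: 3^(3 + 1) + 3 + 1 = 85; next = 84
base 3: 84 = 3^(3 + 1) + 3; at 4: 4^(4 + 1) + 4 = 1028; next = 1027
base 4: 1027 = 4^(4 + 1) + 3; at 5: 5^(5 + 1) + 3 = 15628; next = 15627
base 5: 15627 = 5^(5 + 1) + 2; at 6: 6^(6 + 1) + 2 = 279938; next = 279937
base 6: 279937 = 6^(6 + 1) + 1; at 7: 7^(7 + 1) + 1 = 5764802; next = 5764801
base 7: 5764801 = 7^(7 + 1); at 8: 8^(8 + 1) = 134217728; next = 134217727
base 8: 134217727 = 7·8^8 + 7·8^7 + 7·8^6 + 7·8^5 + 7·8^4 + 7·8^3 + 7·8^2 + 7·8 + 7; at 9: 7·9^9 + 7·9^7 + 7·9^6 + 7·9^5 + 7·9^4 + 7·9^3 + 7·9^2 + 7·9 + 7 = 2749609303; next = 2749609302
base 9: 2749609302 = 7·9^9 + 7·9^7 + 7·9^6 + 7·9^5 + 7·9^4 + 7·9^3 + 7·9^2 + 7·9 + 6; at 10: 7·10^10 + 7·10^7 + 7·10^6 + 7·10^5 + 7·10^4 + 7·10^3 + 7·10^2 + 7·10 + 6 = 70077777776; next = 70077777775
base 10: 70077777775 = 7·10^10 + 7·10^7 + 7·10^6 + 7·10^5 + 7·10^4 + 7·10^3 + 7·10^2 + 7·10 + 5; at 11: 7·11^11 + 7·11^7 + 7·11^6 + 7·11^5 + 7·11^4 + 7·11^3 + 7·11^2 + 7·11 + 5 = 1997331745491; next = 1997331745490

7·11^11 + 7·11^7 + 7·11^6 + 7·11^5 + 7·11^4 + 7·11^3 + 7·11^2 + 7·11 + 4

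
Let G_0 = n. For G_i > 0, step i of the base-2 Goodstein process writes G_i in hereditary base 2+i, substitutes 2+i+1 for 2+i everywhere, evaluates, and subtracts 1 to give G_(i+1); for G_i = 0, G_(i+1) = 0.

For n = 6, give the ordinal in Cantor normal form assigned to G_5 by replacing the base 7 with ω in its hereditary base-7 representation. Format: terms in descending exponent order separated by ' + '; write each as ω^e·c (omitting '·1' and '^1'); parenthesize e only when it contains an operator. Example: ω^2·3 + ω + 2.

ω^5·5 + ω^4·5 + ω^3·5 + ω^2·5 + ω·5 + 4

(0) 6|_2 = 2^2 + 2 ↦ 3^3 + 3|_3 = 30 ⇒ 29
(1) 29|_3 = 3^3 + 2 ↦ 4^4 + 2|_4 = 258 ⇒ 257
(2) 257|_4 = 4^4 + 1 ↦ 5^5 + 1|_5 = 3126 ⇒ 3125
(3) 3125|_5 = 5^5 ↦ 6^6|_6 = 46656 ⇒ 46655
(4) 46655|_6 = 5·6^5 + 5·6^4 + 5·6^3 + 5·6^2 + 5·6 + 5 ↦ 5·7^5 + 5·7^4 + 5·7^3 + 5·7^2 + 5·7 + 5|_7 = 98040 ⇒ 98039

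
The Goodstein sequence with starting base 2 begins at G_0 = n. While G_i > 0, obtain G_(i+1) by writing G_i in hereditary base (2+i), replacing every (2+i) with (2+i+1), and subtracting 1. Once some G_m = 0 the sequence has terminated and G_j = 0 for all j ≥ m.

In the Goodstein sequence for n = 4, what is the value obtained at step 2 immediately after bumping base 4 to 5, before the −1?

61

[0] 4 ≡ 2^2 (base 2). Lift 3: 27. −1: 26.
[1] 26 ≡ 2·3^2 + 2·3 + 2 (base 3). Lift 4: 42. −1: 41.
[2] 41 ≡ 2·4^2 + 2·4 + 1 (base 4). Lift 5: 61. −1: 60.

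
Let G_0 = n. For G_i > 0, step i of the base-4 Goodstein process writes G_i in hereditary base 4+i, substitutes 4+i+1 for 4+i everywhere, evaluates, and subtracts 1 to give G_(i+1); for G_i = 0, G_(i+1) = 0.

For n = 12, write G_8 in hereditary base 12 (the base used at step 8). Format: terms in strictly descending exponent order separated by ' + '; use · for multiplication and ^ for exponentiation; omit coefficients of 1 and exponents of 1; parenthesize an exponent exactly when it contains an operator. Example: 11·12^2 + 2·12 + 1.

12 + 7

(0) 12|_4 = 3·4 ↦ 3·5|_5 = 15 ⇒ 14
(1) 14|_5 = 2·5 + 4 ↦ 2·6 + 4|_6 = 16 ⇒ 15
(2) 15|_6 = 2·6 + 3 ↦ 2·7 + 3|_7 = 17 ⇒ 16
(3) 16|_7 = 2·7 + 2 ↦ 2·8 + 2|_8 = 18 ⇒ 17
(4) 17|_8 = 2·8 + 1 ↦ 2·9 + 1|_9 = 19 ⇒ 18
(5) 18|_9 = 2·9 ↦ 2·10|_10 = 20 ⇒ 19
(6) 19|_10 = 10 + 9 ↦ 11 + 9|_11 = 20 ⇒ 19
(7) 19|_11 = 11 + 8 ↦ 12 + 8|_12 = 20 ⇒ 19
(8) 19|_12 = 12 + 7 ↦ 13 + 7|_13 = 20 ⇒ 19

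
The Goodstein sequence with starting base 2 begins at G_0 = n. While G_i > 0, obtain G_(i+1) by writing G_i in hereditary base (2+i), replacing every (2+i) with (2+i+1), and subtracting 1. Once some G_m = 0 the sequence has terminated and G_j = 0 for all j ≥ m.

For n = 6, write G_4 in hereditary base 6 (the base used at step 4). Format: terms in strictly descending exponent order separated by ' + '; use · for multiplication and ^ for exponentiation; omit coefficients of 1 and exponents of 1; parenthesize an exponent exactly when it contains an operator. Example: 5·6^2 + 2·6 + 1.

5·6^5 + 5·6^4 + 5·6^3 + 5·6^2 + 5·6 + 5

6 —HB2→ 2^2 + 2 —bump→ 3^3 + 3 = 30 —(−1)→ 29
29 —HB3→ 3^3 + 2 —bump→ 4^4 + 2 = 258 —(−1)→ 257
257 —HB4→ 4^4 + 1 —bump→ 5^5 + 1 = 3126 —(−1)→ 3125
3125 —HB5→ 5^5 —bump→ 6^6 = 46656 —(−1)→ 46655
46655 —HB6→ 5·6^5 + 5·6^4 + 5·6^3 + 5·6^2 + 5·6 + 5 —bump→ 5·7^5 + 5·7^4 + 5·7^3 + 5·7^2 + 5·7 + 5 = 98040 —(−1)→ 98039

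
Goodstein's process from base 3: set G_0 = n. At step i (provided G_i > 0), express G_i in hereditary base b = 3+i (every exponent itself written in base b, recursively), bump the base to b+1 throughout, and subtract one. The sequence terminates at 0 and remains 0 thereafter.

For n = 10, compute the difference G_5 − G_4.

3

G_0 = 10. HB_3(10) = 3^2 + 1. Bump = 17. G_1 = 16.
G_1 = 16. HB_4(16) = 4^2. Bump = 25. G_2 = 24.
G_2 = 24. HB_5(24) = 4·5 + 4. Bump = 28. G_3 = 27.
G_3 = 27. HB_6(27) = 4·6 + 3. Bump = 31. G_4 = 30.
G_4 = 30. HB_7(30) = 4·7 + 2. Bump = 34. G_5 = 33.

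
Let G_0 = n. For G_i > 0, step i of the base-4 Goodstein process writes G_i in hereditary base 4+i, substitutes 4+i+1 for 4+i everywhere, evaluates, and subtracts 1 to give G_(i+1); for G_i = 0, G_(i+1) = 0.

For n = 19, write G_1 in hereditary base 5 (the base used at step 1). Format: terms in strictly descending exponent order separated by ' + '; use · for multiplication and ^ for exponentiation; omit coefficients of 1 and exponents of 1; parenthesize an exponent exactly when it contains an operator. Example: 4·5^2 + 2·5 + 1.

step 0: 19 = 4^2 + 3; sub 5 for 4: 5^2 + 3; = 28; G_1 = 28−1 = 27
step 1: 27 = 5^2 + 2; sub 6 for 5: 6^2 + 2; = 38; G_2 = 38−1 = 37

5^2 + 2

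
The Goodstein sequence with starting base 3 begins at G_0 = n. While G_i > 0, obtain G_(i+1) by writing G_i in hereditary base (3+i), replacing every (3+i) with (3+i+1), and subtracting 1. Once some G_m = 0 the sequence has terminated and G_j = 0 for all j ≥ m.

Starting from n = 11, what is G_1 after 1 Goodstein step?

i=0: 11 = 3^2 + 2 (b=3); 3→4: 4^2 + 2 = 18; 18−1 = 17
i=1: 17 = 4^2 + 1 (b=4); 4→5: 5^2 + 1 = 26; 26−1 = 25

17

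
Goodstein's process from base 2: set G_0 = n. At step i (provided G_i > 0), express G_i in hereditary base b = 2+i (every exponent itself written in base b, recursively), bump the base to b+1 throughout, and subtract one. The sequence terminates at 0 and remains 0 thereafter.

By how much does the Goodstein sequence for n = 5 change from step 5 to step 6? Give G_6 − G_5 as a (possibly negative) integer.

step 0: 5 = 2^2 + 1; sub 3 for 2: 3^3 + 1; = 28; G_1 = 28−1 = 27
step 1: 27 = 3^3; sub 4 for 3: 4^4; = 256; G_2 = 256−1 = 255
step 2: 255 = 3·4^3 + 3·4^2 + 3·4 + 3; sub 5 for 4: 3·5^3 + 3·5^2 + 3·5 + 3; = 468; G_3 = 468−1 = 467
step 3: 467 = 3·5^3 + 3·5^2 + 3·5 + 2; sub 6 for 5: 3·6^3 + 3·6^2 + 3·6 + 2; = 776; G_4 = 776−1 = 775
step 4: 775 = 3·6^3 + 3·6^2 + 3·6 + 1; sub 7 for 6: 3·7^3 + 3·7^2 + 3·7 + 1; = 1198; G_5 = 1198−1 = 1197
step 5: 1197 = 3·7^3 + 3·7^2 + 3·7; sub 8 for 7: 3·8^3 + 3·8^2 + 3·8; = 1752; G_6 = 1752−1 = 1751

554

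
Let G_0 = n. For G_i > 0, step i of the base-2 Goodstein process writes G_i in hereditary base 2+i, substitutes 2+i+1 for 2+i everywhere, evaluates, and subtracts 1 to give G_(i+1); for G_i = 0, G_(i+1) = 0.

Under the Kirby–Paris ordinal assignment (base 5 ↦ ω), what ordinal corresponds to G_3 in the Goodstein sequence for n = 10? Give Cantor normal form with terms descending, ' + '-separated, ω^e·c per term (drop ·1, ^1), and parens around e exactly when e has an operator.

G_0 = 10. HB_2(10) = 2^(2 + 1) + 2. Bump = 84. G_1 = 83.
G_1 = 83. HB_3(83) = 3^(3 + 1) + 2. Bump = 1026. G_2 = 1025.
G_2 = 1025. HB_4(1025) = 4^(4 + 1) + 1. Bump = 15626. G_3 = 15625.
G_3 = 15625. HB_5(15625) = 5^(5 + 1). Bump = 279936. G_4 = 279935.

ω^(ω + 1)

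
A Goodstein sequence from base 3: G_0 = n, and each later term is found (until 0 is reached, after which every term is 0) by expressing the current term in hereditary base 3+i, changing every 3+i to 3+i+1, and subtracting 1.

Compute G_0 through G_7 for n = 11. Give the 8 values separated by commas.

11, 17, 25, 35, 39, 43, 47, 51

base 3: 11 = 3^2 + 2; at 4: 4^2 + 2 = 18; next = 17
base 4: 17 = 4^2 + 1; at 5: 5^2 + 1 = 26; next = 25
base 5: 25 = 5^2; at 6: 6^2 = 36; next = 35
base 6: 35 = 5·6 + 5; at 7: 5·7 + 5 = 40; next = 39
base 7: 39 = 5·7 + 4; at 8: 5·8 + 4 = 44; next = 43
base 8: 43 = 5·8 + 3; at 9: 5·9 + 3 = 48; next = 47
base 9: 47 = 5·9 + 2; at 10: 5·10 + 2 = 52; next = 51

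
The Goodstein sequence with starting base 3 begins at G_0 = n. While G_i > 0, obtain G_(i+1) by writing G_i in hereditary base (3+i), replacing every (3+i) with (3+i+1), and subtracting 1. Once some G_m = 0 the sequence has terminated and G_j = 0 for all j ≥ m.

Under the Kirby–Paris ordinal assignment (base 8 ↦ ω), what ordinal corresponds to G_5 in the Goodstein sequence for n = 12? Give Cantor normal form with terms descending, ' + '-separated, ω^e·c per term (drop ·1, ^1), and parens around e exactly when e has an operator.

base 3: 12 = 3^2 + 3; at 4: 4^2 + 4 = 20; next = 19
base 4: 19 = 4^2 + 3; at 5: 5^2 + 3 = 28; next = 27
base 5: 27 = 5^2 + 2; at 6: 6^2 + 2 = 38; next = 37
base 6: 37 = 6^2 + 1; at 7: 7^2 + 1 = 50; next = 49
base 7: 49 = 7^2; at 8: 8^2 = 64; next = 63
base 8: 63 = 7·8 + 7; at 9: 7·9 + 7 = 70; next = 69

ω·7 + 7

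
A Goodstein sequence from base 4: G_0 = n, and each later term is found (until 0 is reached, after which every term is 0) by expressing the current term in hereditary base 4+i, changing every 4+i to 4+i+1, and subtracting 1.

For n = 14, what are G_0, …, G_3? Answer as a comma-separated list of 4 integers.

(0) 14|_4 = 3·4 + 2 ↦ 3·5 + 2|_5 = 17 ⇒ 16
(1) 16|_5 = 3·5 + 1 ↦ 3·6 + 1|_6 = 19 ⇒ 18
(2) 18|_6 = 3·6 ↦ 3·7|_7 = 21 ⇒ 20

14, 16, 18, 20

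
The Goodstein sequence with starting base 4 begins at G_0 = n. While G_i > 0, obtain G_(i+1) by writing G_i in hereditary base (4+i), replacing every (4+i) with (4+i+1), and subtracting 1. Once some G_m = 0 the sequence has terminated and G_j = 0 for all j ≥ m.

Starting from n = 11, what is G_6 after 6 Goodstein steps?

15

[0] 11 ≡ 2·4 + 3 (base 4). Lift 5: 13. −1: 12.
[1] 12 ≡ 2·5 + 2 (base 5). Lift 6: 14. −1: 13.
[2] 13 ≡ 2·6 + 1 (base 6). Lift 7: 15. −1: 14.
[3] 14 ≡ 2·7 (base 7). Lift 8: 16. −1: 15.
[4] 15 ≡ 8 + 7 (base 8). Lift 9: 16. −1: 15.
[5] 15 ≡ 9 + 6 (base 9). Lift 10: 16. −1: 15.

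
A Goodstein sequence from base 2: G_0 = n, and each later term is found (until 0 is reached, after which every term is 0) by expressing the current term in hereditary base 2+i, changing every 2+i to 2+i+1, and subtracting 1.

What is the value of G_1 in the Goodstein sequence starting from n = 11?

base 2: 11 = 2^(2 + 1) + 2 + 1; at 3: 3^(3 + 1) + 3 + 1 = 85; next = 84
base 3: 84 = 3^(3 + 1) + 3; at 4: 4^(4 + 1) + 4 = 1028; next = 1027

84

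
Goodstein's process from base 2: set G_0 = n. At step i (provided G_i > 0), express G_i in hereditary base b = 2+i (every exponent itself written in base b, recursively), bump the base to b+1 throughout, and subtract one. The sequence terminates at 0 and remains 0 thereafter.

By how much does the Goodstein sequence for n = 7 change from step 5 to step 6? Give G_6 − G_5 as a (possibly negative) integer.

15953672

G_0 = 7. HB_2(7) = 2^2 + 2 + 1. Bump = 31. G_1 = 30.
G_1 = 30. HB_3(30) = 3^3 + 3. Bump = 260. G_2 = 259.
G_2 = 259. HB_4(259) = 4^4 + 3. Bump = 3128. G_3 = 3127.
G_3 = 3127. HB_5(3127) = 5^5 + 2. Bump = 46658. G_4 = 46657.
G_4 = 46657. HB_6(46657) = 6^6 + 1. Bump = 823544. G_5 = 823543.
G_5 = 823543. HB_7(823543) = 7^7. Bump = 16777216. G_6 = 16777215.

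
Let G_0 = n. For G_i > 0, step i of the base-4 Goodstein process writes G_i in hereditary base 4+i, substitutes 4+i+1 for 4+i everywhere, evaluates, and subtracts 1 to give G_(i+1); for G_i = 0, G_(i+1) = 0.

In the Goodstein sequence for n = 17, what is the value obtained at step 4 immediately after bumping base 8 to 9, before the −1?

48

step 0: 17 = 4^2 + 1; sub 5 for 4: 5^2 + 1; = 26; G_1 = 26−1 = 25
step 1: 25 = 5^2; sub 6 for 5: 6^2; = 36; G_2 = 36−1 = 35
step 2: 35 = 5·6 + 5; sub 7 for 6: 5·7 + 5; = 40; G_3 = 40−1 = 39
step 3: 39 = 5·7 + 4; sub 8 for 7: 5·8 + 4; = 44; G_4 = 44−1 = 43
step 4: 43 = 5·8 + 3; sub 9 for 8: 5·9 + 3; = 48; G_5 = 48−1 = 47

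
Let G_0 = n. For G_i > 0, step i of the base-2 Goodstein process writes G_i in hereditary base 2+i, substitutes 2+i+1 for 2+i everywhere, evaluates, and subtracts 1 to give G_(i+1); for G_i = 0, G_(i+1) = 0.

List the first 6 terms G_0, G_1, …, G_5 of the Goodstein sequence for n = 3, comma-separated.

3, 3, 3, 2, 1, 0

G_0=3  [base 2] 2 + 1  →[2↦3]→  3 + 1 = 4  −1 ⇒ G_1=3
G_1=3  [base 3] 3  →[3↦4]→  4 = 4  −1 ⇒ G_2=3
G_2=3  [base 4] 3  →[4↦5]→  3 = 3  −1 ⇒ G_3=2
G_3=2  [base 5] 2  →[5↦6]→  2 = 2  −1 ⇒ G_4=1
G_4=1  [base 6] 1  →[6↦7]→  1 = 1  −1 ⇒ G_5=0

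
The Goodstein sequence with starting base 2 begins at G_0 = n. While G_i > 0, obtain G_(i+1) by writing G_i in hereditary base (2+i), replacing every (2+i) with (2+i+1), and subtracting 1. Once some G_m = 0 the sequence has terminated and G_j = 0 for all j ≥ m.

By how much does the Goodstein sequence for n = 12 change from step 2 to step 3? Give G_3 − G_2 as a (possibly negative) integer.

i=0: 12 = 2^(2 + 1) + 2^2 (b=2); 2→3: 3^(3 + 1) + 3^3 = 108; 108−1 = 107
i=1: 107 = 3^(3 + 1) + 2·3^2 + 2·3 + 2 (b=3); 3→4: 4^(4 + 1) + 2·4^2 + 2·4 + 2 = 1066; 1066−1 = 1065
i=2: 1065 = 4^(4 + 1) + 2·4^2 + 2·4 + 1 (b=4); 4→5: 5^(5 + 1) + 2·5^2 + 2·5 + 1 = 15686; 15686−1 = 15685

14620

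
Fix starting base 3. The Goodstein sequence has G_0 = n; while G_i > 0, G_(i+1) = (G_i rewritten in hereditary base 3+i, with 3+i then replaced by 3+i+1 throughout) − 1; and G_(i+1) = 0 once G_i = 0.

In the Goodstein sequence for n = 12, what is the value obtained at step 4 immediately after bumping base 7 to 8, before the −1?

64

base 3: 12 = 3^2 + 3; at 4: 4^2 + 4 = 20; next = 19
base 4: 19 = 4^2 + 3; at 5: 5^2 + 3 = 28; next = 27
base 5: 27 = 5^2 + 2; at 6: 6^2 + 2 = 38; next = 37
base 6: 37 = 6^2 + 1; at 7: 7^2 + 1 = 50; next = 49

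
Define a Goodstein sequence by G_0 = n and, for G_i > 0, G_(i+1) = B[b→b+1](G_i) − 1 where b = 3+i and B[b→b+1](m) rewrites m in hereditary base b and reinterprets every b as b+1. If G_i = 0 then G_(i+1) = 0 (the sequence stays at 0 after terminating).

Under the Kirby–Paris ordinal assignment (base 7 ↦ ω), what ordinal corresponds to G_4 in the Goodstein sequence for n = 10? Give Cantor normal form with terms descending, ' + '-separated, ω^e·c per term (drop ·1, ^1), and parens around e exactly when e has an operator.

(0) 10|_3 = 3^2 + 1 ↦ 4^2 + 1|_4 = 17 ⇒ 16
(1) 16|_4 = 4^2 ↦ 5^2|_5 = 25 ⇒ 24
(2) 24|_5 = 4·5 + 4 ↦ 4·6 + 4|_6 = 28 ⇒ 27
(3) 27|_6 = 4·6 + 3 ↦ 4·7 + 3|_7 = 31 ⇒ 30
(4) 30|_7 = 4·7 + 2 ↦ 4·8 + 2|_8 = 34 ⇒ 33

ω·4 + 2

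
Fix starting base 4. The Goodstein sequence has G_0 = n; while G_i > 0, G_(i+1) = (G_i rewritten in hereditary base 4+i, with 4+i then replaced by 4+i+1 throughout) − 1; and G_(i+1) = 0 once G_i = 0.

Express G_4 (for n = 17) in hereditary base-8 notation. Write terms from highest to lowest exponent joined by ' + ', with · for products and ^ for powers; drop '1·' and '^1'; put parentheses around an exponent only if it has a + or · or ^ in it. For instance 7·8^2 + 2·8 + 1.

5·8 + 3

G_0=17  [base 4] 4^2 + 1  →[4↦5]→  5^2 + 1 = 26  −1 ⇒ G_1=25
G_1=25  [base 5] 5^2  →[5↦6]→  6^2 = 36  −1 ⇒ G_2=35
G_2=35  [base 6] 5·6 + 5  →[6↦7]→  5·7 + 5 = 40  −1 ⇒ G_3=39
G_3=39  [base 7] 5·7 + 4  →[7↦8]→  5·8 + 4 = 44  −1 ⇒ G_4=43
G_4=43  [base 8] 5·8 + 3  →[8↦9]→  5·9 + 3 = 48  −1 ⇒ G_5=47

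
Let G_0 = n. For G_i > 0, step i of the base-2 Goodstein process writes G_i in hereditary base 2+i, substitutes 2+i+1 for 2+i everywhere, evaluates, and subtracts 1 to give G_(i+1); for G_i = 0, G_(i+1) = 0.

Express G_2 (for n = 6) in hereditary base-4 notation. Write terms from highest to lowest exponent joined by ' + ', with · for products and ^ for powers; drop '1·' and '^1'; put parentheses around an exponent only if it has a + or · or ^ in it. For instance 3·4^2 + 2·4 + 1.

6 —HB2→ 2^2 + 2 —bump→ 3^3 + 3 = 30 —(−1)→ 29
29 —HB3→ 3^3 + 2 —bump→ 4^4 + 2 = 258 —(−1)→ 257
257 —HB4→ 4^4 + 1 —bump→ 5^5 + 1 = 3126 —(−1)→ 3125

4^4 + 1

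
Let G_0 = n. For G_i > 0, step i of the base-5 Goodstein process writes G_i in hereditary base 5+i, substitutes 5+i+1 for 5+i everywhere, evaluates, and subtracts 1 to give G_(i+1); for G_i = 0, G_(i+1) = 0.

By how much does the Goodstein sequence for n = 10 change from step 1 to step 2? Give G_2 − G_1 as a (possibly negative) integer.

0

base 5: 10 = 2·5; at 6: 2·6 = 12; next = 11
base 6: 11 = 6 + 5; at 7: 7 + 5 = 12; next = 11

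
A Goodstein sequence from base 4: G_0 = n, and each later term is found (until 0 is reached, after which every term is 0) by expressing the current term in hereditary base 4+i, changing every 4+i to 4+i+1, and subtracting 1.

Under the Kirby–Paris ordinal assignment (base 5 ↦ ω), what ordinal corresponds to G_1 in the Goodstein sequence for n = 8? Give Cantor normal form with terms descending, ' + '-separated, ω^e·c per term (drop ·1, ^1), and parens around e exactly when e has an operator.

i=0: 8 = 2·4 (b=4); 4→5: 2·5 = 10; 10−1 = 9
i=1: 9 = 5 + 4 (b=5); 5→6: 6 + 4 = 10; 10−1 = 9

ω + 4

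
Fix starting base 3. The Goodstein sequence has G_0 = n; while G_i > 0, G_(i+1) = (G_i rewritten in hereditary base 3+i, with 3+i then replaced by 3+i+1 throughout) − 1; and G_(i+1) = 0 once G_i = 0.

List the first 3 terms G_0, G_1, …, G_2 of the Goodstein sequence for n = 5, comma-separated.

5, 5, 5

(0) 5|_3 = 3 + 2 ↦ 4 + 2|_4 = 6 ⇒ 5
(1) 5|_4 = 4 + 1 ↦ 5 + 1|_5 = 6 ⇒ 5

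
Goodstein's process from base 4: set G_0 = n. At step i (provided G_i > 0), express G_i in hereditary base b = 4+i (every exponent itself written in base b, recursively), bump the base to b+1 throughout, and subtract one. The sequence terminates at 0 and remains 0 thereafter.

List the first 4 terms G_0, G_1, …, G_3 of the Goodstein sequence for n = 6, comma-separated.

6, 6, 6, 6

(0) 6|_4 = 4 + 2 ↦ 5 + 2|_5 = 7 ⇒ 6
(1) 6|_5 = 5 + 1 ↦ 6 + 1|_6 = 7 ⇒ 6
(2) 6|_6 = 6 ↦ 7|_7 = 7 ⇒ 6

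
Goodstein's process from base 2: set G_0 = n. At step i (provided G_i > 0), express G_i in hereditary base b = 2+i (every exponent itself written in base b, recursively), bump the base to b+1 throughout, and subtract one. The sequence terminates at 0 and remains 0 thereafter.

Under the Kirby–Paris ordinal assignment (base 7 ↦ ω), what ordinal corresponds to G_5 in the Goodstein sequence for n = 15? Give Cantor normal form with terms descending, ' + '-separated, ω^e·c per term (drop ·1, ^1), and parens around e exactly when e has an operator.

ω^(ω + 1) + ω^ω

G_0=15  [base 2] 2^(2 + 1) + 2^2 + 2 + 1  →[2↦3]→  3^(3 + 1) + 3^3 + 3 + 1 = 112  −1 ⇒ G_1=111
G_1=111  [base 3] 3^(3 + 1) + 3^3 + 3  →[3↦4]→  4^(4 + 1) + 4^4 + 4 = 1284  −1 ⇒ G_2=1283
G_2=1283  [base 4] 4^(4 + 1) + 4^4 + 3  →[4↦5]→  5^(5 + 1) + 5^5 + 3 = 18753  −1 ⇒ G_3=18752
G_3=18752  [base 5] 5^(5 + 1) + 5^5 + 2  →[5↦6]→  6^(6 + 1) + 6^6 + 2 = 326594  −1 ⇒ G_4=326593
G_4=326593  [base 6] 6^(6 + 1) + 6^6 + 1  →[6↦7]→  7^(7 + 1) + 7^7 + 1 = 6588345  −1 ⇒ G_5=6588344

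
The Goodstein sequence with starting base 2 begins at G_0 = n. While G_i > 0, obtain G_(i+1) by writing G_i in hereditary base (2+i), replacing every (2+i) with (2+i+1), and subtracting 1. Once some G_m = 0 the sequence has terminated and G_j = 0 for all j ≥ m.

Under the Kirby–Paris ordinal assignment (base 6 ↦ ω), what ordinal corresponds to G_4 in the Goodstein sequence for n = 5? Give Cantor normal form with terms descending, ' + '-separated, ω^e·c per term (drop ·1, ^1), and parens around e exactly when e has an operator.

base 2: 5 = 2^2 + 1; at 3: 3^3 + 1 = 28; next = 27
base 3: 27 = 3^3; at 4: 4^4 = 256; next = 255
base 4: 255 = 3·4^3 + 3·4^2 + 3·4 + 3; at 5: 3·5^3 + 3·5^2 + 3·5 + 3 = 468; next = 467
base 5: 467 = 3·5^3 + 3·5^2 + 3·5 + 2; at 6: 3·6^3 + 3·6^2 + 3·6 + 2 = 776; next = 775
base 6: 775 = 3·6^3 + 3·6^2 + 3·6 + 1; at 7: 3·7^3 + 3·7^2 + 3·7 + 1 = 1198; next = 1197

ω^3·3 + ω^2·3 + ω·3 + 1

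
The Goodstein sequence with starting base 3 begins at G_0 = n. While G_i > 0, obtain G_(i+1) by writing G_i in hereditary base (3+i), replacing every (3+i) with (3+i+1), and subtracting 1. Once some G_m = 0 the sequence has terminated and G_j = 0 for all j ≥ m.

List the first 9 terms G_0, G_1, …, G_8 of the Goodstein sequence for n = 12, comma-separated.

12, 19, 27, 37, 49, 63, 69, 75, 81

12 —HB3→ 3^2 + 3 —bump→ 4^2 + 4 = 20 —(−1)→ 19
19 —HB4→ 4^2 + 3 —bump→ 5^2 + 3 = 28 —(−1)→ 27
27 —HB5→ 5^2 + 2 —bump→ 6^2 + 2 = 38 —(−1)→ 37
37 —HB6→ 6^2 + 1 —bump→ 7^2 + 1 = 50 —(−1)→ 49
49 —HB7→ 7^2 —bump→ 8^2 = 64 —(−1)→ 63
63 —HB8→ 7·8 + 7 —bump→ 7·9 + 7 = 70 —(−1)→ 69
69 —HB9→ 7·9 + 6 —bump→ 7·10 + 6 = 76 —(−1)→ 75
75 —HB10→ 7·10 + 5 —bump→ 7·11 + 5 = 82 —(−1)→ 81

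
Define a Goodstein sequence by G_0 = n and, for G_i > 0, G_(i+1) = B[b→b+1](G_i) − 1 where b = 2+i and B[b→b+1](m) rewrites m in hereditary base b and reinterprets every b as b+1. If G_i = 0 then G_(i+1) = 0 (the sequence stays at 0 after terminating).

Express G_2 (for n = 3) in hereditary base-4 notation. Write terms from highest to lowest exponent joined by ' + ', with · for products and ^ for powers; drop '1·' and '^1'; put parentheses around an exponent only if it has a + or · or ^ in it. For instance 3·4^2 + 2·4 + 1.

3

base 2: 3 = 2 + 1; at 3: 3 + 1 = 4; next = 3
base 3: 3 = 3; at 4: 4 = 4; next = 3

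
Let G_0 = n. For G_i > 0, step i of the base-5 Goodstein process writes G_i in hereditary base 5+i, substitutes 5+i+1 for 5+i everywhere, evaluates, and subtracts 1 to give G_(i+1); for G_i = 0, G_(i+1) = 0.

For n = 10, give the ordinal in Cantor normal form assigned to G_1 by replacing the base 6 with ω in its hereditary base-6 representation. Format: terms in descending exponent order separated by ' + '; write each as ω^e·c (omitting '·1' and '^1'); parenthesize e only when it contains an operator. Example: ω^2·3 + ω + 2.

G_0 = 10. HB_5(10) = 2·5. Bump = 12. G_1 = 11.
G_1 = 11. HB_6(11) = 6 + 5. Bump = 12. G_2 = 11.

ω + 5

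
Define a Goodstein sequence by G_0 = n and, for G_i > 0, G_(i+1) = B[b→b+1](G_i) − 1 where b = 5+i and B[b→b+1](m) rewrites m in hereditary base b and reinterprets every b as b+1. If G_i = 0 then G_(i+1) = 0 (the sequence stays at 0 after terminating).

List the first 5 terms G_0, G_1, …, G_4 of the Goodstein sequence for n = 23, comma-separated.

G_0=23  [base 5] 4·5 + 3  →[5↦6]→  4·6 + 3 = 27  −1 ⇒ G_1=26
G_1=26  [base 6] 4·6 + 2  →[6↦7]→  4·7 + 2 = 30  −1 ⇒ G_2=29
G_2=29  [base 7] 4·7 + 1  →[7↦8]→  4·8 + 1 = 33  −1 ⇒ G_3=32
G_3=32  [base 8] 4·8  →[8↦9]→  4·9 = 36  −1 ⇒ G_4=35

23, 26, 29, 32, 35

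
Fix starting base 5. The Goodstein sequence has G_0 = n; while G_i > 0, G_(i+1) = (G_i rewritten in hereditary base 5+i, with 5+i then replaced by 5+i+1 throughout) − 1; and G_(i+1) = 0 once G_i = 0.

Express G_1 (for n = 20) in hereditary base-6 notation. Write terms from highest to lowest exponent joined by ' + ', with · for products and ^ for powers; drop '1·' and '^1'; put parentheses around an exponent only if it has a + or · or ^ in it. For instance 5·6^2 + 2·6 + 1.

3·6 + 5

20 —HB5→ 4·5 —bump→ 4·6 = 24 —(−1)→ 23
23 —HB6→ 3·6 + 5 —bump→ 3·7 + 5 = 26 —(−1)→ 25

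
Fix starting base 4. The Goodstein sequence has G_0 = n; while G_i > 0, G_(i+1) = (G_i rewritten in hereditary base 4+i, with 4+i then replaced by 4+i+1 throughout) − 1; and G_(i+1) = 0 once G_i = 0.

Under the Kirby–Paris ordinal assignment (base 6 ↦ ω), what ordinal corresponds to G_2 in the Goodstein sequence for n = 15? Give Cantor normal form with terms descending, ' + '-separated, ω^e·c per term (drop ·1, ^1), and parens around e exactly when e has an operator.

ω·3 + 1

G_0=15  [base 4] 3·4 + 3  →[4↦5]→  3·5 + 3 = 18  −1 ⇒ G_1=17
G_1=17  [base 5] 3·5 + 2  →[5↦6]→  3·6 + 2 = 20  −1 ⇒ G_2=19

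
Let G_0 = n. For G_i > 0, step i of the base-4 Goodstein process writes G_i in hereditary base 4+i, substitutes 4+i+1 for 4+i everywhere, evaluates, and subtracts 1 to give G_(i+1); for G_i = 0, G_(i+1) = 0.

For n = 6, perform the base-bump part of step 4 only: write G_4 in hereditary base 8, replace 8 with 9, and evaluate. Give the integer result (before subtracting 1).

6 —HB4→ 4 + 2 —bump→ 5 + 2 = 7 —(−1)→ 6
6 —HB5→ 5 + 1 —bump→ 6 + 1 = 7 —(−1)→ 6
6 —HB6→ 6 —bump→ 7 = 7 —(−1)→ 6
6 —HB7→ 6 —bump→ 6 = 6 —(−1)→ 5
5 —HB8→ 5 —bump→ 5 = 5 —(−1)→ 4

5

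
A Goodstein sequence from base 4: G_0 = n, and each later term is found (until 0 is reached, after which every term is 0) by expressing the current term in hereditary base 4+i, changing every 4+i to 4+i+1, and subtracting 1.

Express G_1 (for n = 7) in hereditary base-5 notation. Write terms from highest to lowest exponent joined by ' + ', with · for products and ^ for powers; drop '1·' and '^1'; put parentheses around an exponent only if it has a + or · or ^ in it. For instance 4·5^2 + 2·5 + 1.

5 + 2

G_0=7  [base 4] 4 + 3  →[4↦5]→  5 + 3 = 8  −1 ⇒ G_1=7
G_1=7  [base 5] 5 + 2  →[5↦6]→  6 + 2 = 8  −1 ⇒ G_2=7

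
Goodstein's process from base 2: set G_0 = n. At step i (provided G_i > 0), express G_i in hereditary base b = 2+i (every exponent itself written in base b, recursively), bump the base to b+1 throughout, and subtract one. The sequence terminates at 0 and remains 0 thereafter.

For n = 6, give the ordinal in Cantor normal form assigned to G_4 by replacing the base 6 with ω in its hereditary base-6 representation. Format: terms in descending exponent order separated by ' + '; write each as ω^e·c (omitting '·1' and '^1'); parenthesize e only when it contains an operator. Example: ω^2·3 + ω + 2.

(0) 6|_2 = 2^2 + 2 ↦ 3^3 + 3|_3 = 30 ⇒ 29
(1) 29|_3 = 3^3 + 2 ↦ 4^4 + 2|_4 = 258 ⇒ 257
(2) 257|_4 = 4^4 + 1 ↦ 5^5 + 1|_5 = 3126 ⇒ 3125
(3) 3125|_5 = 5^5 ↦ 6^6|_6 = 46656 ⇒ 46655

ω^5·5 + ω^4·5 + ω^3·5 + ω^2·5 + ω·5 + 5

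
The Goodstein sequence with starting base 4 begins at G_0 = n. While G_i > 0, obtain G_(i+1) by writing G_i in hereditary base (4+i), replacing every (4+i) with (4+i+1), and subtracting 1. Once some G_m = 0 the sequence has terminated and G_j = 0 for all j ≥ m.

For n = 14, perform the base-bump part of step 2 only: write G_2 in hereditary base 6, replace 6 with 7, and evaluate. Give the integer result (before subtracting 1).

21

base 4: 14 = 3·4 + 2; at 5: 3·5 + 2 = 17; next = 16
base 5: 16 = 3·5 + 1; at 6: 3·6 + 1 = 19; next = 18
base 6: 18 = 3·6; at 7: 3·7 = 21; next = 20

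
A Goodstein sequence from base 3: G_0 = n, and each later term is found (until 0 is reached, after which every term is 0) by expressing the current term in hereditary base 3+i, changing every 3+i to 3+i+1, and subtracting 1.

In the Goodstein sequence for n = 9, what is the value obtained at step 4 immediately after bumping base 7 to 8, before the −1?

i=0: 9 = 3^2 (b=3); 3→4: 4^2 = 16; 16−1 = 15
i=1: 15 = 3·4 + 3 (b=4); 4→5: 3·5 + 3 = 18; 18−1 = 17
i=2: 17 = 3·5 + 2 (b=5); 5→6: 3·6 + 2 = 20; 20−1 = 19
i=3: 19 = 3·6 + 1 (b=6); 6→7: 3·7 + 1 = 22; 22−1 = 21
i=4: 21 = 3·7 (b=7); 7→8: 3·8 = 24; 24−1 = 23

24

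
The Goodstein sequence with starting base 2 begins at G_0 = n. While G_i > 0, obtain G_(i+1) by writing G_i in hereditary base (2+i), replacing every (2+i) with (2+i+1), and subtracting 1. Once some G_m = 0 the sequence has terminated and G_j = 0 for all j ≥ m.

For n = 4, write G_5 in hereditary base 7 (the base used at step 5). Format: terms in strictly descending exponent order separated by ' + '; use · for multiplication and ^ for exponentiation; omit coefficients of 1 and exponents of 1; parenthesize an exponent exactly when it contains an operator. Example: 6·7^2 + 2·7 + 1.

2·7^2 + 7 + 4

4 —HB2→ 2^2 —bump→ 3^3 = 27 —(−1)→ 26
26 —HB3→ 2·3^2 + 2·3 + 2 —bump→ 2·4^2 + 2·4 + 2 = 42 —(−1)→ 41
41 —HB4→ 2·4^2 + 2·4 + 1 —bump→ 2·5^2 + 2·5 + 1 = 61 —(−1)→ 60
60 —HB5→ 2·5^2 + 2·5 —bump→ 2·6^2 + 2·6 = 84 —(−1)→ 83
83 —HB6→ 2·6^2 + 6 + 5 —bump→ 2·7^2 + 7 + 5 = 110 —(−1)→ 109
109 —HB7→ 2·7^2 + 7 + 4 —bump→ 2·8^2 + 8 + 4 = 140 —(−1)→ 139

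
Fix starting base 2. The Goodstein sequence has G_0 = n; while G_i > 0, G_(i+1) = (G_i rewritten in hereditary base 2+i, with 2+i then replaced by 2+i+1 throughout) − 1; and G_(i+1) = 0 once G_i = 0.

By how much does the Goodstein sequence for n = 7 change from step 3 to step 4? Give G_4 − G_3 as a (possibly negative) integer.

43530

7 —HB2→ 2^2 + 2 + 1 —bump→ 3^3 + 3 + 1 = 31 —(−1)→ 30
30 —HB3→ 3^3 + 3 —bump→ 4^4 + 4 = 260 —(−1)→ 259
259 —HB4→ 4^4 + 3 —bump→ 5^5 + 3 = 3128 —(−1)→ 3127
3127 —HB5→ 5^5 + 2 —bump→ 6^6 + 2 = 46658 —(−1)→ 46657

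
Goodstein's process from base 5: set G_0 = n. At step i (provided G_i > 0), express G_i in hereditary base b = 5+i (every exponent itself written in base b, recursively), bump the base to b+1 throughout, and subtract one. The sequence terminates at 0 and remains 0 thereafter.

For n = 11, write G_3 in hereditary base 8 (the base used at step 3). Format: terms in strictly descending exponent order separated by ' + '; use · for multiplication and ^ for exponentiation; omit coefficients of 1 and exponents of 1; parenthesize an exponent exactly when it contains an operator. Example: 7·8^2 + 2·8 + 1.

8 + 5

G_0 = 11. HB_5(11) = 2·5 + 1. Bump = 13. G_1 = 12.
G_1 = 12. HB_6(12) = 2·6. Bump = 14. G_2 = 13.
G_2 = 13. HB_7(13) = 7 + 6. Bump = 14. G_3 = 13.
G_3 = 13. HB_8(13) = 8 + 5. Bump = 14. G_4 = 13.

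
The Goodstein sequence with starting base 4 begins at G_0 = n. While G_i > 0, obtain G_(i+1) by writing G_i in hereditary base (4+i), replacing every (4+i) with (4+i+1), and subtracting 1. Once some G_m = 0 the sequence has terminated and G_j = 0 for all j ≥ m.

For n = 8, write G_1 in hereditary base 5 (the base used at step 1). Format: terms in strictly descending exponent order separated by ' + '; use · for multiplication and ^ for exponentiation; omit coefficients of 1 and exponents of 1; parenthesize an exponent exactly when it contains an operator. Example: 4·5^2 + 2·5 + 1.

(0) 8|_4 = 2·4 ↦ 2·5|_5 = 10 ⇒ 9
(1) 9|_5 = 5 + 4 ↦ 6 + 4|_6 = 10 ⇒ 9

5 + 4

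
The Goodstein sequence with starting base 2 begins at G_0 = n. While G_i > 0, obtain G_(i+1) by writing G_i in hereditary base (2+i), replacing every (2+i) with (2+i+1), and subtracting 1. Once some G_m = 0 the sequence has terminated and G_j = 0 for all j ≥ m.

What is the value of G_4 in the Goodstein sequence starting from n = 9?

140743

[0] 9 ≡ 2^(2 + 1) + 1 (base 2). Lift 3: 82. −1: 81.
[1] 81 ≡ 3^(3 + 1) (base 3). Lift 4: 1024. −1: 1023.
[2] 1023 ≡ 3·4^4 + 3·4^3 + 3·4^2 + 3·4 + 3 (base 4). Lift 5: 9843. −1: 9842.
[3] 9842 ≡ 3·5^5 + 3·5^3 + 3·5^2 + 3·5 + 2 (base 5). Lift 6: 140744. −1: 140743.
[4] 140743 ≡ 3·6^6 + 3·6^3 + 3·6^2 + 3·6 + 1 (base 6). Lift 7: 2471827. −1: 2471826.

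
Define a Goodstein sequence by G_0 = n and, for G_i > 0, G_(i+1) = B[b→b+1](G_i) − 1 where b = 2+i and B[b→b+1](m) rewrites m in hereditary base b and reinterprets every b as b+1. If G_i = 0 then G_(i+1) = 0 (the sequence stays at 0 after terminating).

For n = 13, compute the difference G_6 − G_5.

G_0 = 13. HB_2(13) = 2^(2 + 1) + 2^2 + 1. Bump = 109. G_1 = 108.
G_1 = 108. HB_3(108) = 3^(3 + 1) + 3^3. Bump = 1280. G_2 = 1279.
G_2 = 1279. HB_4(1279) = 4^(4 + 1) + 3·4^3 + 3·4^2 + 3·4 + 3. Bump = 16093. G_3 = 16092.
G_3 = 16092. HB_5(16092) = 5^(5 + 1) + 3·5^3 + 3·5^2 + 3·5 + 2. Bump = 280712. G_4 = 280711.
G_4 = 280711. HB_6(280711) = 6^(6 + 1) + 3·6^3 + 3·6^2 + 3·6 + 1. Bump = 5765999. G_5 = 5765998.
G_5 = 5765998. HB_7(5765998) = 7^(7 + 1) + 3·7^3 + 3·7^2 + 3·7. Bump = 134219480. G_6 = 134219479.

128453481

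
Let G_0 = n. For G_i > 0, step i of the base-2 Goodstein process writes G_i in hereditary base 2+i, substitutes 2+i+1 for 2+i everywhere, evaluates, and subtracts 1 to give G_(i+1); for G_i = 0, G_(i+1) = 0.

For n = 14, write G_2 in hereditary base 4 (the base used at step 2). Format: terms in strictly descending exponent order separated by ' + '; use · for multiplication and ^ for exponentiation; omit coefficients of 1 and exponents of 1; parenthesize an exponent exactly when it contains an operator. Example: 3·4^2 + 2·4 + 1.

4^(4 + 1) + 4^4 + 1

G_0 = 14. HB_2(14) = 2^(2 + 1) + 2^2 + 2. Bump = 111. G_1 = 110.
G_1 = 110. HB_3(110) = 3^(3 + 1) + 3^3 + 2. Bump = 1282. G_2 = 1281.
G_2 = 1281. HB_4(1281) = 4^(4 + 1) + 4^4 + 1. Bump = 18751. G_3 = 18750.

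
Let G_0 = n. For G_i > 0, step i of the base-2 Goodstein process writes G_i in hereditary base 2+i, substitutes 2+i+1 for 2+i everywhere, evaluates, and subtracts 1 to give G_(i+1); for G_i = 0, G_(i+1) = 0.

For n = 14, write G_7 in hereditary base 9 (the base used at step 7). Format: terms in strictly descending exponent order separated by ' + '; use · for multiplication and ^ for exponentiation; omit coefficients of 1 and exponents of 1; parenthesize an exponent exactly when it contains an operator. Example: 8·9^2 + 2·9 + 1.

[0] 14 ≡ 2^(2 + 1) + 2^2 + 2 (base 2). Lift 3: 111. −1: 110.
[1] 110 ≡ 3^(3 + 1) + 3^3 + 2 (base 3). Lift 4: 1282. −1: 1281.
[2] 1281 ≡ 4^(4 + 1) + 4^4 + 1 (base 4). Lift 5: 18751. −1: 18750.
[3] 18750 ≡ 5^(5 + 1) + 5^5 (base 5). Lift 6: 326592. −1: 326591.
[4] 326591 ≡ 6^(6 + 1) + 5·6^5 + 5·6^4 + 5·6^3 + 5·6^2 + 5·6 + 5 (base 6). Lift 7: 5862841. −1: 5862840.
[5] 5862840 ≡ 7^(7 + 1) + 5·7^5 + 5·7^4 + 5·7^3 + 5·7^2 + 5·7 + 4 (base 7). Lift 8: 134404972. −1: 134404971.
[6] 134404971 ≡ 8^(8 + 1) + 5·8^5 + 5·8^4 + 5·8^3 + 5·8^2 + 5·8 + 3 (base 8). Lift 9: 3487116549. −1: 3487116548.
[7] 3487116548 ≡ 9^(9 + 1) + 5·9^5 + 5·9^4 + 5·9^3 + 5·9^2 + 5·9 + 2 (base 9). Lift 10: 100000555552. −1: 100000555551.

9^(9 + 1) + 5·9^5 + 5·9^4 + 5·9^3 + 5·9^2 + 5·9 + 2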